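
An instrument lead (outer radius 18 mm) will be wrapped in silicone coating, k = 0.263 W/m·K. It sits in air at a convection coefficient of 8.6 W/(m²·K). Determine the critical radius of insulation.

r_cr ≈ 30.6 mm

For a cylinder r_cr = k/h = 0.263/8.6
r_cr = 30.6 mm; since the bare radius (18 mm) is below r_cr, adding a thin layer of insulation will *increase* heat loss.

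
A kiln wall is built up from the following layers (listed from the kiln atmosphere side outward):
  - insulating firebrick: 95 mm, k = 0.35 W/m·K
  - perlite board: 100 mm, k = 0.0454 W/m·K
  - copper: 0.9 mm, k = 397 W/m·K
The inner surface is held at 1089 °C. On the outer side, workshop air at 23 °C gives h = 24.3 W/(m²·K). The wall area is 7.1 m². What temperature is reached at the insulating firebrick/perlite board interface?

T ≈ 974 °C

Treating each layer as a thermal resistance in series:
R_insulating firebrick = L/(kA) = 0.095/(0.35×7.1) = 0.03823 K/W
R_perlite board = L/(kA) = 0.1/(0.0454×7.1) = 0.3102 K/W
R_copper = L/(kA) = 0.0009/(397×7.1) = 3.193×10^-7 K/W
R_outer film = 1/(h_o·A) = 1/(24.3×7.1) = 0.005796 K/W
R_total = 0.3543 K/W;  Q = ΔT/R_total = 1066/0.3543 = 3009 W
T_interface = T_inner − Q·ΣR(inner→interface) = 1089 − 3010×0.03823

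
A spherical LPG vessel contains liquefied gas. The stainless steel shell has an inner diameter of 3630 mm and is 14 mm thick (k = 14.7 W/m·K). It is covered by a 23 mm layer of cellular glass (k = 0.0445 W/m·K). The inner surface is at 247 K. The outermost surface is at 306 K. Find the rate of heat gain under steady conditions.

Q ≈ 4850 W

Radial (spherical) resistances in series:
R_stainless steel shell = (1/1.815 − 1/1.829)/(4π×14.7) = 2.283×10^-5 K/W
R_cellular glass = (1/1.829 − 1/1.852)/(4π×0.0445) = 0.01214 K/W
R_total = 0.01217 K/W
Q = ΔT/R_total = 59/0.01217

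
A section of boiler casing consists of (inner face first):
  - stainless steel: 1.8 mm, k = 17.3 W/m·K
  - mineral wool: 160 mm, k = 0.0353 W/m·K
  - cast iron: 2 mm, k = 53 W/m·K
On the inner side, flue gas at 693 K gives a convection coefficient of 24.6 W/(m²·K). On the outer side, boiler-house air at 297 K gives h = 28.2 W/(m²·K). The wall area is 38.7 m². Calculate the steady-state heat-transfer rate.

Q ≈ 3330 W

Using the resistance-network approach (series):
R_inner film = 1/(h_i·A) = 1/(24.6×38.7) = 0.00105 K/W
R_stainless steel = L/(kA) = 0.0018/(17.3×38.7) = 2.689×10^-6 K/W
R_mineral wool = L/(kA) = 0.16/(0.0353×38.7) = 0.1171 K/W
R_cast iron = L/(kA) = 0.002/(53×38.7) = 9.751×10^-7 K/W
R_outer film = 1/(h_o·A) = 1/(28.2×38.7) = 9.163×10^-4 K/W
R_total = 0.1191 K/W
Q = ΔT / R_total = 396 / 0.1191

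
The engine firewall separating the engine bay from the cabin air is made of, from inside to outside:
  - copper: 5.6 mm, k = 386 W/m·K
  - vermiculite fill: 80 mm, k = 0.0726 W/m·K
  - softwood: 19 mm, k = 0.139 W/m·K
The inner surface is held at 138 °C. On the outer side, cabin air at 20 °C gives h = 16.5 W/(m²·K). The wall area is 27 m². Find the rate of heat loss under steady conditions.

Treating each layer as a thermal resistance in series:
R_copper = L/(kA) = 0.0056/(386×27) = 5.373×10^-7 K/W
R_vermiculite fill = L/(kA) = 0.08/(0.0726×27) = 0.04081 K/W
R_softwood = L/(kA) = 0.019/(0.139×27) = 0.005063 K/W
R_outer film = 1/(h_o·A) = 1/(16.5×27) = 0.002245 K/W
R_total = 0.04812 K/W
Q = ΔT / R_total = 118 / 0.04812

Q ≈ 2450 W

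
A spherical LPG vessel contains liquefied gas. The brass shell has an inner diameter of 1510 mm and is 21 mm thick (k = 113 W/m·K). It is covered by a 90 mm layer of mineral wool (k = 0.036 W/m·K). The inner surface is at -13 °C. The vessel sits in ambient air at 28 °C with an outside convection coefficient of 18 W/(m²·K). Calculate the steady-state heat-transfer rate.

Q ≈ 136 W

Radial (spherical) resistances in series:
R_brass shell = (1/0.755 − 1/0.776)/(4π×113) = 2.524×10^-5 K/W
R_mineral wool = (1/0.776 − 1/0.866)/(4π×0.036) = 0.296 K/W
R_outer film = 1/(h·4πr_o²) = 1/(18×4π×0.866²) = 0.005895 K/W
R_total = 0.302 K/W
Q = ΔT/R_total = 41/0.302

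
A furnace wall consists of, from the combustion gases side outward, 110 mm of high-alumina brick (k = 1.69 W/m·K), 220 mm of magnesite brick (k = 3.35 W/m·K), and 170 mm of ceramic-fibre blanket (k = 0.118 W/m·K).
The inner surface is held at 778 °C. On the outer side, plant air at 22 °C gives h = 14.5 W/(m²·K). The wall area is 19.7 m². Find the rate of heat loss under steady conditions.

Model the wall as resistances in series:
R_high-alumina brick = L/(kA) = 0.11/(1.69×19.7) = 0.003304 K/W
R_magnesite brick = L/(kA) = 0.22/(3.35×19.7) = 0.003334 K/W
R_ceramic-fibre blanket = L/(kA) = 0.17/(0.118×19.7) = 0.07313 K/W
R_outer film = 1/(h_o·A) = 1/(14.5×19.7) = 0.003501 K/W
R_total = 0.08327 K/W
Q = ΔT / R_total = 756 / 0.08327

Q ≈ 9080 W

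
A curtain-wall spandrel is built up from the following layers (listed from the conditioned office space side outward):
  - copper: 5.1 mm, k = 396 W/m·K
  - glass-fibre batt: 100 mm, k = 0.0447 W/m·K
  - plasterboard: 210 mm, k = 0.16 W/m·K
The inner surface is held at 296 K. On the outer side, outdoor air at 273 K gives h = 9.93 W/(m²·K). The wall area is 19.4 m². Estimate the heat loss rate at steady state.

Q ≈ 122 W

Model the wall as resistances in series:
R_copper = L/(kA) = 0.0051/(396×19.4) = 6.639×10^-7 K/W
R_glass-fibre batt = L/(kA) = 0.1/(0.0447×19.4) = 0.1153 K/W
R_plasterboard = L/(kA) = 0.21/(0.16×19.4) = 0.06765 K/W
R_outer film = 1/(h_o·A) = 1/(9.93×19.4) = 0.005191 K/W
R_total = 0.1882 K/W
Q = ΔT / R_total = 23 / 0.1882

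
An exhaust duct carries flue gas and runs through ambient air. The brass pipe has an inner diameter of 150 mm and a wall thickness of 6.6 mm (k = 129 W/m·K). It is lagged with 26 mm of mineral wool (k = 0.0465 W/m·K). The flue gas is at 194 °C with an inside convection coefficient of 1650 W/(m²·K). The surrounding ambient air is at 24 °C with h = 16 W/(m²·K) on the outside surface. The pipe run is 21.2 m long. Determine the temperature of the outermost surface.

Cylindrical conduction, so R = ln(r₂/r₁)/(2πkL) per layer, in series:
R_inner film = 1/(h_i·2πr₁L) = 1/(1650×2π×0.075×21.2) = 6.067×10^-5 K/W
R_brass pipe wall = ln(81.6/75)/(2π×129×21.2) = 4.908×10^-6 K/W
R_mineral wool = ln(107.6/81.6)/(2π×0.0465×21.2) = 0.04465 K/W
R_outer film = 1/(h_o·2πr_oL) = 1/(16×2π×0.1076×21.2) = 0.004361 K/W
R_total = 0.04908 K/W
Q = ΔT/R_total = 170/0.04908
Q = 3460 W
T_interface = T_inner − Q·ΣR(inner→interface) = 194 − 3460×0.04472

T ≈ 39.1 °C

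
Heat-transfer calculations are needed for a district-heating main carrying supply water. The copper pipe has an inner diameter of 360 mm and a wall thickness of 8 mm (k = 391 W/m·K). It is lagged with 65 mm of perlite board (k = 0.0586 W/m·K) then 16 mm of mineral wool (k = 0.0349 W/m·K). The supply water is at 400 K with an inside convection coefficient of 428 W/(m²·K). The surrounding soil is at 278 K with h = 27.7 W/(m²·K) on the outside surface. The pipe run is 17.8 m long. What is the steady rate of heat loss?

Q ≈ 1960 W

Per-layer cylindrical resistances, series-summed:
R_inner film = 1/(h_i·2πr₁L) = 1/(428×2π×0.18×17.8) = 1.161×10^-4 K/W
R_copper pipe wall = ln(188/180)/(2π×391×17.8) = 9.944×10^-7 K/W
R_perlite board = ln(253/188)/(2π×0.0586×17.8) = 0.04531 K/W
R_mineral wool = ln(269/253)/(2π×0.0349×17.8) = 0.01571 K/W
R_outer film = 1/(h_o·2πr_oL) = 1/(27.7×2π×0.269×17.8) = 0.0012 K/W
R_total = 0.06234 K/W
Q = ΔT/R_total = 122/0.06234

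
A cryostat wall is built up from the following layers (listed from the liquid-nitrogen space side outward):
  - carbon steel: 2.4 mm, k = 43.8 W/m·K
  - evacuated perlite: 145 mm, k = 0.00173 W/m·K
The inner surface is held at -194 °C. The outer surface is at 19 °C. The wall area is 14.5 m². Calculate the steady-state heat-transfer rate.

Treating each layer as a thermal resistance in series:
R_carbon steel = L/(kA) = 0.0024/(43.8×14.5) = 3.779×10^-6 K/W
R_evacuated perlite = L/(kA) = 0.145/(0.00173×14.5) = 5.78 K/W
R_total = 5.78 K/W
Q = ΔT / R_total = 213 / 5.78

Q ≈ 36.8 W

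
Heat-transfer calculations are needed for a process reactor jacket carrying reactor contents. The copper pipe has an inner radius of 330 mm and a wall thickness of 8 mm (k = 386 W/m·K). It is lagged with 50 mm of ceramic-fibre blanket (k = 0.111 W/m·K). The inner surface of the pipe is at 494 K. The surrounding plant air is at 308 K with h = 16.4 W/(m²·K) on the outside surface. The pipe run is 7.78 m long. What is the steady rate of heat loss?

Q ≈ 6490 W

Cylindrical conduction, so R = ln(r₂/r₁)/(2πkL) per layer, in series:
R_copper pipe wall = ln(338/330)/(2π×386×7.78) = 1.269×10^-6 K/W
R_ceramic-fibre blanket = ln(388/338)/(2π×0.111×7.78) = 0.02543 K/W
R_outer film = 1/(h_o·2πr_oL) = 1/(16.4×2π×0.388×7.78) = 0.003215 K/W
R_total = 0.02864 K/W
Q = ΔT/R_total = 186/0.02864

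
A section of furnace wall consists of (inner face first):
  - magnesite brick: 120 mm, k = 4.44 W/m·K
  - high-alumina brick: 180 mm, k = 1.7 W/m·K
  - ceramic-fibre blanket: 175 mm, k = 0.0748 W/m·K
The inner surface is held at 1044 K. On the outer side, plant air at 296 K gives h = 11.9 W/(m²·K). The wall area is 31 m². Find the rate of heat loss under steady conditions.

Q ≈ 9070 W

Thermal resistances in series:
R_magnesite brick = L/(kA) = 0.12/(4.44×31) = 8.718×10^-4 K/W
R_high-alumina brick = L/(kA) = 0.18/(1.7×31) = 0.003416 K/W
R_ceramic-fibre blanket = L/(kA) = 0.175/(0.0748×31) = 0.07547 K/W
R_outer film = 1/(h_o·A) = 1/(11.9×31) = 0.002711 K/W
R_total = 0.08247 K/W
Q = ΔT / R_total = 748 / 0.08247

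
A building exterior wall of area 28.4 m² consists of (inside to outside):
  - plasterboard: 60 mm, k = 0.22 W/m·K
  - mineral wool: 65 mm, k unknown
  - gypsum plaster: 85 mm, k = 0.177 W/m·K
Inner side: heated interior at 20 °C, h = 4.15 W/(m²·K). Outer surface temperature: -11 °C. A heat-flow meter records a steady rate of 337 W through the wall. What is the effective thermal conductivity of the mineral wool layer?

k ≈ 0.0402 W/(m·K)

Treating each layer as a thermal resistance in series:
R_inner film = 1/(h_i·A) = 1/(4.15×28.4) = 0.008485 K/W
R_plasterboard = L/(kA) = 0.06/(0.22×28.4) = 0.009603 K/W
R_gypsum plaster = L/(kA) = 0.085/(0.177×28.4) = 0.01691 K/W
Sum of known resistances R_other = 0.035 K/W
Total R = ΔT/Q = 31/337 = 0.09199 K/W
R_mineral wool = R_total − R_other = 0.05699 K/W
k = L/(R·A) = 0.065/(0.05699×28.4)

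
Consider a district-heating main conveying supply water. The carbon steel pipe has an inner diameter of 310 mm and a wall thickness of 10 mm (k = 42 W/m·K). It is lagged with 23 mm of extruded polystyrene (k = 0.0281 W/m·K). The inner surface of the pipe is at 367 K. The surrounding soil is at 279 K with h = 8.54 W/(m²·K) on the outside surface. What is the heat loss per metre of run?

q′ ≈ 105 W/m

For a radial system each layer contributes R = ln(r_out/r_in)/(2πkL); films add R = 1/(hA).
R_carbon steel pipe wall = ln(165/155)/(2π×42×1) = 2.369×10^-4 K/W
R_extruded polystyrene = ln(188/165)/(2π×0.0281×1) = 0.7391 K/W
R_outer film = 1/(h_o·2πr_oL) = 1/(8.54×2π×0.188×1) = 0.09913 K/W
R_total = 0.8385 K/W
Q = ΔT/R_total = 88/0.8385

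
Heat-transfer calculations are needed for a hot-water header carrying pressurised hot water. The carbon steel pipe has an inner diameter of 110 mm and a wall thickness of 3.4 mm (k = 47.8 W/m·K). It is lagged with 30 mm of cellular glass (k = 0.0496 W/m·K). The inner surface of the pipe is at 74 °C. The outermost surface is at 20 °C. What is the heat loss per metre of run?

q′ ≈ 40.6 W/m

For a radial system each layer contributes R = ln(r_out/r_in)/(2πkL); films add R = 1/(hA).
R_carbon steel pipe wall = ln(58.4/55)/(2π×47.8×1) = 1.997×10^-4 K/W
R_cellular glass = ln(88.4/58.4)/(2π×0.0496×1) = 1.33 K/W
R_total = 1.33 K/W
Q = ΔT/R_total = 54/1.33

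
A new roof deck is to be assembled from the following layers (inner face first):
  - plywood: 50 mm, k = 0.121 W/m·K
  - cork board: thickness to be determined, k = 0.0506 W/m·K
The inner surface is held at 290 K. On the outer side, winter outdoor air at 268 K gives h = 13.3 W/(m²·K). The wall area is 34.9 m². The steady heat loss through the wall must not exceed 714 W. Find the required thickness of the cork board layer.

Using the resistance-network approach (series):
R_plywood = L/(kA) = 0.05/(0.121×34.9) = 0.01184 K/W
R_outer film = 1/(h_o·A) = 1/(13.3×34.9) = 0.002154 K/W
Sum of the known resistances R_other = 0.01399 K/W
Required total resistance R_tot = ΔT/Q_allow = 22/714 = 0.03081 K/W
R_cork board = R_tot − R_other = 0.01682 K/W
L = R·k·A = 0.01682×0.0506×34.9

L ≈ 29.7 mm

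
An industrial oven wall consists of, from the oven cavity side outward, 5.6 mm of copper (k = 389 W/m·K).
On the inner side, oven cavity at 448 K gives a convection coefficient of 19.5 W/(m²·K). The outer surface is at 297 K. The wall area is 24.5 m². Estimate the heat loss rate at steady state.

Q ≈ 72100 W

Using the resistance-network approach (series):
R_inner film = 1/(h_i·A) = 1/(19.5×24.5) = 0.002093 K/W
R_copper = L/(kA) = 0.0056/(389×24.5) = 5.876×10^-7 K/W
R_total = 0.002094 K/W
Q = ΔT / R_total = 151 / 0.002094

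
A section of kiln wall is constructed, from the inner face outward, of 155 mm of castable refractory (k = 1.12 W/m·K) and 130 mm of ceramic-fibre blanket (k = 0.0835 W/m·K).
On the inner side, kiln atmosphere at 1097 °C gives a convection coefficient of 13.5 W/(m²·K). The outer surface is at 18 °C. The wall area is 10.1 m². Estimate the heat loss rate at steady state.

Q ≈ 6160 W

Model the wall as resistances in series:
R_inner film = 1/(h_i·A) = 1/(13.5×10.1) = 0.007334 K/W
R_castable refractory = L/(kA) = 0.155/(1.12×10.1) = 0.0137 K/W
R_ceramic-fibre blanket = L/(kA) = 0.13/(0.0835×10.1) = 0.1541 K/W
R_total = 0.1752 K/W
Q = ΔT / R_total = 1079 / 0.1752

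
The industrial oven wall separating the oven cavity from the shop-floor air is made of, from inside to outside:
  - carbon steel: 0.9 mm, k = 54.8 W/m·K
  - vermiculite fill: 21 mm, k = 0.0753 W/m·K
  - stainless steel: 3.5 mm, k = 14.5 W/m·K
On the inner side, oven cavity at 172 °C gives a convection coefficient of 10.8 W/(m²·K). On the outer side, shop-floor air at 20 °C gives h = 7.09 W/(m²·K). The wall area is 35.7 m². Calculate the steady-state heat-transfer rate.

Model the wall as resistances in series:
R_inner film = 1/(h_i·A) = 1/(10.8×35.7) = 0.002594 K/W
R_carbon steel = L/(kA) = 0.0009/(54.8×35.7) = 4.6×10^-7 K/W
R_vermiculite fill = L/(kA) = 0.021/(0.0753×35.7) = 0.007812 K/W
R_stainless steel = L/(kA) = 0.0035/(14.5×35.7) = 6.761×10^-6 K/W
R_outer film = 1/(h_o·A) = 1/(7.09×35.7) = 0.003951 K/W
R_total = 0.01436 K/W
Q = ΔT / R_total = 152 / 0.01436

Q ≈ 10600 W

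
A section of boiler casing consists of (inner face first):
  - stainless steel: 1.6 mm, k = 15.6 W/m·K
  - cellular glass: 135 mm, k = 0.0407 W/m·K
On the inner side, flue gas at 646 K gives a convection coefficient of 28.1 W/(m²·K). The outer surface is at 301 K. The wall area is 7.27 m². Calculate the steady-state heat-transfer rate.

Using the resistance-network approach (series):
R_inner film = 1/(h_i·A) = 1/(28.1×7.27) = 0.004895 K/W
R_stainless steel = L/(kA) = 0.0016/(15.6×7.27) = 1.411×10^-5 K/W
R_cellular glass = L/(kA) = 0.135/(0.0407×7.27) = 0.4563 K/W
R_total = 0.4612 K/W
Q = ΔT / R_total = 345 / 0.4612

Q ≈ 748 W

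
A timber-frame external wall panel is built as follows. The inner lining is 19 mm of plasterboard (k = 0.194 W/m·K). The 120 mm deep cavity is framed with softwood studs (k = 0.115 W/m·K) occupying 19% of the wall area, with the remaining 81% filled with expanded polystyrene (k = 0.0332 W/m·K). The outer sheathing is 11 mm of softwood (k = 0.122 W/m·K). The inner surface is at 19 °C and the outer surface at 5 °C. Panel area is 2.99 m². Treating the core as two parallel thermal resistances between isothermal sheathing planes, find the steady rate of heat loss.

Sheathing layers in series; stud and cavity paths in parallel between them.
R_inner = 0.019/(0.194×2.99) = 0.03276 K/W
R_stud  = 0.12/(0.115×0.19×2.99) = 1.837 K/W
R_cav   = 0.12/(0.0332×0.81×2.99) = 1.492 K/W
1/R_core = 1/R_stud + 1/R_cav → R_core = 0.8234 K/W
R_outer = 0.011/(0.122×2.99) = 0.03016 K/W
R_total = 0.8863 K/W
Q = ΔT/R_total = 14/0.8863

Q ≈ 15.8 W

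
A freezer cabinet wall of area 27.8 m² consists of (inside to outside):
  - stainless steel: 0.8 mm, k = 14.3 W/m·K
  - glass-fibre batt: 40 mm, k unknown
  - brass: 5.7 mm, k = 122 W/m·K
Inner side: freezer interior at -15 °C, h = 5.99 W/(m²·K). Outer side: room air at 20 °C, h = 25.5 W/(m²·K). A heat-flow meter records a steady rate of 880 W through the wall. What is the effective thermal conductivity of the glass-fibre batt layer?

k ≈ 0.0445 W/(m·K)

Model the wall as resistances in series:
R_inner film = 1/(h_i·A) = 1/(5.99×27.8) = 0.006005 K/W
R_stainless steel = L/(kA) = 0.0008/(14.3×27.8) = 2.012×10^-6 K/W
R_brass = L/(kA) = 0.0057/(122×27.8) = 1.681×10^-6 K/W
R_outer film = 1/(h_o·A) = 1/(25.5×27.8) = 0.001411 K/W
Sum of known resistances R_other = 0.00742 K/W
Total R = ΔT/Q = 35/880 = 0.03977 K/W
R_glass-fibre batt = R_total − R_other = 0.03235 K/W
k = L/(R·A) = 0.04/(0.03235×27.8)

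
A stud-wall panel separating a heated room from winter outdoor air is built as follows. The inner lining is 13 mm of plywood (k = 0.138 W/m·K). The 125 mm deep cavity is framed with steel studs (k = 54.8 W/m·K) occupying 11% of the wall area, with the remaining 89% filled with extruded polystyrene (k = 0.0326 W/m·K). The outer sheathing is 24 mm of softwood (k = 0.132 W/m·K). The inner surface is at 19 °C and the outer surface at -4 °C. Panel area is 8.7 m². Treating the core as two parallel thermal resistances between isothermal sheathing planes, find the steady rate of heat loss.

Q ≈ 675 W

Sheathing layers in series; stud and cavity paths in parallel between them.
R_inner = 0.013/(0.138×8.7) = 0.01083 K/W
R_stud  = 0.125/(54.8×0.11×8.7) = 0.002384 K/W
R_cav   = 0.125/(0.0326×0.89×8.7) = 0.4952 K/W
1/R_core = 1/R_stud + 1/R_cav → R_core = 0.002372 K/W
R_outer = 0.024/(0.132×8.7) = 0.0209 K/W
R_total = 0.0341 K/W
Q = ΔT/R_total = 23/0.0341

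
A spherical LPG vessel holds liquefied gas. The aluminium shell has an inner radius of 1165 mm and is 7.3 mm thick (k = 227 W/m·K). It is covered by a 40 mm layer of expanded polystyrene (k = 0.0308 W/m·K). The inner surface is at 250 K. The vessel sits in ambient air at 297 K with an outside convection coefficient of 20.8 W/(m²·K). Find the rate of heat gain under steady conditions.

Each spherical layer contributes R = (1/r_i − 1/r_o)/(4πk):
R_aluminium shell = (1/1.165 − 1/1.1723)/(4π×227) = 1.874×10^-6 K/W
R_expanded polystyrene = (1/1.1723 − 1/1.2123)/(4π×0.0308) = 0.07272 K/W
R_outer film = 1/(h·4πr_o²) = 1/(20.8×4π×1.2123²) = 0.002603 K/W
R_total = 0.07532 K/W
Q = ΔT/R_total = 47/0.07532

Q ≈ 624 W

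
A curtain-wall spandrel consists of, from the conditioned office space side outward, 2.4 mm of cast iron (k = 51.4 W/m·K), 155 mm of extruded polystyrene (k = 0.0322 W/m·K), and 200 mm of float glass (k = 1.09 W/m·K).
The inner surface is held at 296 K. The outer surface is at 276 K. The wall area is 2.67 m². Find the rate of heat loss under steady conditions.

Thermal resistances in series:
R_cast iron = L/(kA) = 0.0024/(51.4×2.67) = 1.749×10^-5 K/W
R_extruded polystyrene = L/(kA) = 0.155/(0.0322×2.67) = 1.803 K/W
R_float glass = L/(kA) = 0.2/(1.09×2.67) = 0.06872 K/W
R_total = 1.872 K/W
Q = ΔT / R_total = 20 / 1.872

Q ≈ 10.7 W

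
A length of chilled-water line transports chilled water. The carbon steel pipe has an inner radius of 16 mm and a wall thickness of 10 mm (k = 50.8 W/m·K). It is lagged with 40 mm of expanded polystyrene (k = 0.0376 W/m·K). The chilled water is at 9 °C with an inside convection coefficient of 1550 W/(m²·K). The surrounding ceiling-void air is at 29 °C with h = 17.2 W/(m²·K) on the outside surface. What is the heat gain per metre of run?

Per-layer cylindrical resistances, series-summed:
R_inner film = 1/(h_i·2πr₁L) = 1/(1550×2π×0.016×1) = 0.006418 K/W
R_carbon steel pipe wall = ln(26/16)/(2π×50.8×1) = 0.001521 K/W
R_expanded polystyrene = ln(66/26)/(2π×0.0376×1) = 3.943 K/W
R_outer film = 1/(h_o·2πr_oL) = 1/(17.2×2π×0.066×1) = 0.1402 K/W
R_total = 4.091 K/W
Q = ΔT/R_total = 20/4.091

q′ ≈ 4.89 W/m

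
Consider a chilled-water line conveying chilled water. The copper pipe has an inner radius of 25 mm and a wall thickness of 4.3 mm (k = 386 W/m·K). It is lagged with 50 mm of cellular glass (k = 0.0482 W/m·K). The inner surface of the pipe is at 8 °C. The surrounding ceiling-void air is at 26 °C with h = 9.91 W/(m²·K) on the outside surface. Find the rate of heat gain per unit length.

q′ ≈ 5.16 W/m

For a radial system each layer contributes R = ln(r_out/r_in)/(2πkL); films add R = 1/(hA).
R_copper pipe wall = ln(29.3/25)/(2π×386×1) = 6.544×10^-5 K/W
R_cellular glass = ln(79.3/29.3)/(2π×0.0482×1) = 3.288 K/W
R_outer film = 1/(h_o·2πr_oL) = 1/(9.91×2π×0.0793×1) = 0.2025 K/W
R_total = 3.49 K/W
Q = ΔT/R_total = 18/3.49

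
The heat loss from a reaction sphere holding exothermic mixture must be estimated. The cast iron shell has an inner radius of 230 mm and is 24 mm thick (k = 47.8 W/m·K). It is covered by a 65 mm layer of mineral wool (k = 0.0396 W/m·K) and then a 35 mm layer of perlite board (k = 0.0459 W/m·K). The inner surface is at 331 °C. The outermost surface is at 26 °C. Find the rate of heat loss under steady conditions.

Q ≈ 142 W

Radial (spherical) resistances in series:
R_cast iron shell = (1/0.23 − 1/0.254)/(4π×47.8) = 6.839×10^-4 K/W
R_mineral wool = (1/0.254 − 1/0.319)/(4π×0.0396) = 1.612 K/W
R_perlite board = (1/0.319 − 1/0.354)/(4π×0.0459) = 0.5373 K/W
R_total = 2.15 K/W
Q = ΔT/R_total = 305/2.15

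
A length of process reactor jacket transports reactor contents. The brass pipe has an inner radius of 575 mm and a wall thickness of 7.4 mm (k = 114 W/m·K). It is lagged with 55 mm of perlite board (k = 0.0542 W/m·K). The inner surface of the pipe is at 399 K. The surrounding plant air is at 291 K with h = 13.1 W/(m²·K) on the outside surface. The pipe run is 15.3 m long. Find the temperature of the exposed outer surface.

Radial resistances (cylindrical: R_cond = ln(r_o/r_i)/(2πkL), R_conv = 1/(h·2πrL)):
R_brass pipe wall = ln(582.4/575)/(2π×114×15.3) = 1.167×10^-6 K/W
R_perlite board = ln(637.4/582.4)/(2π×0.0542×15.3) = 0.01732 K/W
R_outer film = 1/(h_o·2πr_oL) = 1/(13.1×2π×0.6374×15.3) = 0.001246 K/W
R_total = 0.01857 K/W
Q = ΔT/R_total = 108/0.01857
Q = 5820 W
T_interface = T_inner − Q·ΣR(inner→interface) = 399 − 5820×0.01732

T ≈ 298 K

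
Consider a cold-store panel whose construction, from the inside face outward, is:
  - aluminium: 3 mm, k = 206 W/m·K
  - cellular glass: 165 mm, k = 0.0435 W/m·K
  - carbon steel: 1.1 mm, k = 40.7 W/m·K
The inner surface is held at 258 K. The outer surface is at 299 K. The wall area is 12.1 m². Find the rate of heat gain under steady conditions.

Treating each layer as a thermal resistance in series:
R_aluminium = L/(kA) = 0.003/(206×12.1) = 1.204×10^-6 K/W
R_cellular glass = L/(kA) = 0.165/(0.0435×12.1) = 0.3135 K/W
R_carbon steel = L/(kA) = 0.0011/(40.7×12.1) = 2.234×10^-6 K/W
R_total = 0.3135 K/W
Q = ΔT / R_total = 41 / 0.3135

Q ≈ 131 W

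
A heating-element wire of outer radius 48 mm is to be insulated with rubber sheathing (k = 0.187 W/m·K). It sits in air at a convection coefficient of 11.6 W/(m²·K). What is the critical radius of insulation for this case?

For a cylinder r_cr = k/h = 0.187/11.6
r_cr = 16.1 mm; since the bare radius (48 mm) is above r_cr, any added insulation will reduce heat loss.

r_cr ≈ 16.1 mm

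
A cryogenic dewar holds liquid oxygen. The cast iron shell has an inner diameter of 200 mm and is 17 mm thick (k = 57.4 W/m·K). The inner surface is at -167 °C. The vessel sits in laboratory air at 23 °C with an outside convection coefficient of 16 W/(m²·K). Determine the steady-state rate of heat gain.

Spherical conduction: R = (1/r_in − 1/r_out)/(4πk) per layer; series-sum.
R_cast iron shell = (1/0.1 − 1/0.117)/(4π×57.4) = 0.002014 K/W
R_outer film = 1/(h·4πr_o²) = 1/(16×4π×0.117²) = 0.3633 K/W
R_total = 0.3653 K/W
Q = ΔT/R_total = 190/0.3653

Q ≈ 520 W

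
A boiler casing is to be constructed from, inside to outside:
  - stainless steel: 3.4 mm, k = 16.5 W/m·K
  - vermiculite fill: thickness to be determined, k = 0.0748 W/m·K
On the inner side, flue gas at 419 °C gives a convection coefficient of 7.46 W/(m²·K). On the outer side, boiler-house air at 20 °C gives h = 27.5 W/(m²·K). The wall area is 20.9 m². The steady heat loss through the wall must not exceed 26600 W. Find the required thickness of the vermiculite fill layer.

Model the wall as resistances in series:
R_inner film = 1/(h_i·A) = 1/(7.46×20.9) = 0.006414 K/W
R_stainless steel = L/(kA) = 0.0034/(16.5×20.9) = 9.859×10^-6 K/W
R_outer film = 1/(h_o·A) = 1/(27.5×20.9) = 0.00174 K/W
Sum of the known resistances R_other = 0.008164 K/W
Required total resistance R_tot = ΔT/Q_allow = 399/26600 = 0.015 K/W
R_vermiculite fill = R_tot − R_other = 0.006836 K/W
L = R·k·A = 0.006836×0.0748×20.9

L ≈ 10.7 mm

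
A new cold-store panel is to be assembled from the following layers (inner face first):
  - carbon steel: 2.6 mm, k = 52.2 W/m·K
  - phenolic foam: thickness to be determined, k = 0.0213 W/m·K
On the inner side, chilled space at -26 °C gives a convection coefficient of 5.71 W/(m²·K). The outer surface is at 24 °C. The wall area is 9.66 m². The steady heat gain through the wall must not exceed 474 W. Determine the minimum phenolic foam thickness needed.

Thermal resistances in series:
R_inner film = 1/(h_i·A) = 1/(5.71×9.66) = 0.01813 K/W
R_carbon steel = L/(kA) = 0.0026/(52.2×9.66) = 5.156×10^-6 K/W
Sum of the known resistances R_other = 0.01813 K/W
Required total resistance R_tot = ΔT/Q_allow = 50/474 = 0.1055 K/W
R_phenolic foam = R_tot − R_other = 0.08735 K/W
L = R·k·A = 0.08735×0.0213×9.66

L ≈ 18 mm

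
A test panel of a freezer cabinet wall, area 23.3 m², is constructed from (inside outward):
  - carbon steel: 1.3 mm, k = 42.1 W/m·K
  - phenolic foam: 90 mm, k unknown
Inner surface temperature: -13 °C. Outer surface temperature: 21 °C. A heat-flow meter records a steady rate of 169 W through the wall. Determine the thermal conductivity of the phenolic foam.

k ≈ 0.0192 W/(m·K)

Treating each layer as a thermal resistance in series:
R_carbon steel = L/(kA) = 0.0013/(42.1×23.3) = 1.325×10^-6 K/W
Sum of known resistances R_other = 1.325×10^-6 K/W
Total R = ΔT/Q = 34/169 = 0.2012 K/W
R_phenolic foam = R_total − R_other = 0.2012 K/W
k = L/(R·A) = 0.09/(0.2012×23.3)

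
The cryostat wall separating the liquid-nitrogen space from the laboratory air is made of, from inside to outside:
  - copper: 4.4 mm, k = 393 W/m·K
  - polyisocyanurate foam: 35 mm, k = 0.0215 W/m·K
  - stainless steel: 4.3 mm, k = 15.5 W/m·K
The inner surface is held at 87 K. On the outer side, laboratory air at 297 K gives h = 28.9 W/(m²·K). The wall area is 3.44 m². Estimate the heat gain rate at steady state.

Q ≈ 434 W

Using the resistance-network approach (series):
R_copper = L/(kA) = 0.0044/(393×3.44) = 3.255×10^-6 K/W
R_polyisocyanurate foam = L/(kA) = 0.035/(0.0215×3.44) = 0.4732 K/W
R_stainless steel = L/(kA) = 0.0043/(15.5×3.44) = 8.065×10^-5 K/W
R_outer film = 1/(h_o·A) = 1/(28.9×3.44) = 0.01006 K/W
R_total = 0.4834 K/W
Q = ΔT / R_total = 210 / 0.4834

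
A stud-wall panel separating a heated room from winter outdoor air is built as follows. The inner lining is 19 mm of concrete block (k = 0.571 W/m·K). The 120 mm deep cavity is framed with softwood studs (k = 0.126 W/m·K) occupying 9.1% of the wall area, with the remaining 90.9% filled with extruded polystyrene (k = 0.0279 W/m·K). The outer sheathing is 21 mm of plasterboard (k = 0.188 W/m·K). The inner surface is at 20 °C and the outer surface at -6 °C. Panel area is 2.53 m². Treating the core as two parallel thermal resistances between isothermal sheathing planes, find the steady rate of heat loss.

Sheathing layers in series; stud and cavity paths in parallel between them.
R_inner = 0.019/(0.571×2.53) = 0.01315 K/W
R_stud  = 0.12/(0.126×0.091×2.53) = 4.137 K/W
R_cav   = 0.12/(0.0279×0.909×2.53) = 1.87 K/W
1/R_core = 1/R_stud + 1/R_cav → R_core = 1.288 K/W
R_outer = 0.021/(0.188×2.53) = 0.04415 K/W
R_total = 1.345 K/W
Q = ΔT/R_total = 26/1.345

Q ≈ 19.3 W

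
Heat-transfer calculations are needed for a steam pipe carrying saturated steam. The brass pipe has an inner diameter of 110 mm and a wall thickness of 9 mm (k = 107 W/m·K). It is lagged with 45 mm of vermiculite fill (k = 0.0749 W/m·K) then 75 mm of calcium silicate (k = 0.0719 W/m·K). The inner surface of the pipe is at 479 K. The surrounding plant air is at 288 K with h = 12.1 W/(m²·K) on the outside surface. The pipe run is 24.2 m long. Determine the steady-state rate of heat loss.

Q ≈ 1960 W

Per-layer cylindrical resistances, series-summed:
R_brass pipe wall = ln(64/55)/(2π×107×24.2) = 9.315×10^-6 K/W
R_vermiculite fill = ln(109/64)/(2π×0.0749×24.2) = 0.04675 K/W
R_calcium silicate = ln(184/109)/(2π×0.0719×24.2) = 0.04789 K/W
R_outer film = 1/(h_o·2πr_oL) = 1/(12.1×2π×0.184×24.2) = 0.002954 K/W
R_total = 0.09761 K/W
Q = ΔT/R_total = 191/0.09761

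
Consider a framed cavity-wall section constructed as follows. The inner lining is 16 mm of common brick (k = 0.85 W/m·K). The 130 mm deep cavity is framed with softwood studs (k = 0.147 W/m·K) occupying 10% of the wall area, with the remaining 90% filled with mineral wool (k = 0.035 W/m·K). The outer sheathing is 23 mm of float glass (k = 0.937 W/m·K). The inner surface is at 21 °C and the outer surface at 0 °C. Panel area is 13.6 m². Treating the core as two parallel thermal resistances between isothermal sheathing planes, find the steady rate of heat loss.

Sheathing layers in series; stud and cavity paths in parallel between them.
R_inner = 0.016/(0.85×13.6) = 0.001384 K/W
R_stud  = 0.13/(0.147×0.1×13.6) = 0.6503 K/W
R_cav   = 0.13/(0.035×0.9×13.6) = 0.3035 K/W
1/R_core = 1/R_stud + 1/R_cav → R_core = 0.2069 K/W
R_outer = 0.023/(0.937×13.6) = 0.001805 K/W
R_total = 0.2101 K/W
Q = ΔT/R_total = 21/0.2101

Q ≈ 100 W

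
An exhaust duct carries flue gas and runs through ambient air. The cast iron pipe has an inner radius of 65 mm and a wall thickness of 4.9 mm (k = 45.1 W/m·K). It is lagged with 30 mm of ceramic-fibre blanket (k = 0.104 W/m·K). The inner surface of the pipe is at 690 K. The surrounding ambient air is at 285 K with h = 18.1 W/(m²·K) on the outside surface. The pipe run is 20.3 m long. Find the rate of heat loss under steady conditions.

Cylindrical conduction, so R = ln(r₂/r₁)/(2πkL) per layer, in series:
R_cast iron pipe wall = ln(69.9/65)/(2π×45.1×20.3) = 1.263×10^-5 K/W
R_ceramic-fibre blanket = ln(99.9/69.9)/(2π×0.104×20.3) = 0.02692 K/W
R_outer film = 1/(h_o·2πr_oL) = 1/(18.1×2π×0.0999×20.3) = 0.004336 K/W
R_total = 0.03127 K/W
Q = ΔT/R_total = 405/0.03127

Q ≈ 13000 W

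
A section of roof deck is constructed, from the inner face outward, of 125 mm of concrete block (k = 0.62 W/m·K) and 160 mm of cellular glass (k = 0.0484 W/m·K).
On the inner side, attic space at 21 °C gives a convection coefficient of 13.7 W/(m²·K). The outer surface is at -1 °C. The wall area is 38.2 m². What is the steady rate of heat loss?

Q ≈ 235 W

Thermal resistances in series:
R_inner film = 1/(h_i·A) = 1/(13.7×38.2) = 0.001911 K/W
R_concrete block = L/(kA) = 0.125/(0.62×38.2) = 0.005278 K/W
R_cellular glass = L/(kA) = 0.16/(0.0484×38.2) = 0.08654 K/W
R_total = 0.09373 K/W
Q = ΔT / R_total = 22 / 0.09373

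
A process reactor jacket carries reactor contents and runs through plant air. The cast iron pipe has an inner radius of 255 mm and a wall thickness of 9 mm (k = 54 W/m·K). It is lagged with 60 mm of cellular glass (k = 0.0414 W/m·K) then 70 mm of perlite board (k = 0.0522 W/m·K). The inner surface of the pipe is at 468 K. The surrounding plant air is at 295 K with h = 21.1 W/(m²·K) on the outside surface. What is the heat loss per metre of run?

q′ ≈ 123 W/m

Radial resistances (cylindrical: R_cond = ln(r_o/r_i)/(2πkL), R_conv = 1/(h·2πrL)):
R_cast iron pipe wall = ln(264/255)/(2π×54×1) = 1.022×10^-4 K/W
R_cellular glass = ln(324/264)/(2π×0.0414×1) = 0.7873 K/W
R_perlite board = ln(394/324)/(2π×0.0522×1) = 0.5964 K/W
R_outer film = 1/(h_o·2πr_oL) = 1/(21.1×2π×0.394×1) = 0.01914 K/W
R_total = 1.403 K/W
Q = ΔT/R_total = 173/1.403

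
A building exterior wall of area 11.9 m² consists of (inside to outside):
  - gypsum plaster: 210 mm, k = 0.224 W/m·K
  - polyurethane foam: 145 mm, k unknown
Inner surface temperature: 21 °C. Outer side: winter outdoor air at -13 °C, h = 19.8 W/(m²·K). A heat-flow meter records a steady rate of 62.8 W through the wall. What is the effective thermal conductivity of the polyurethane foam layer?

Treating each layer as a thermal resistance in series:
R_gypsum plaster = L/(kA) = 0.21/(0.224×11.9) = 0.07878 K/W
R_outer film = 1/(h_o·A) = 1/(19.8×11.9) = 0.004244 K/W
Sum of known resistances R_other = 0.08303 K/W
Total R = ΔT/Q = 34/62.8 = 0.5414 K/W
R_polyurethane foam = R_total − R_other = 0.4584 K/W
k = L/(R·A) = 0.145/(0.4584×11.9)

k ≈ 0.0266 W/(m·K)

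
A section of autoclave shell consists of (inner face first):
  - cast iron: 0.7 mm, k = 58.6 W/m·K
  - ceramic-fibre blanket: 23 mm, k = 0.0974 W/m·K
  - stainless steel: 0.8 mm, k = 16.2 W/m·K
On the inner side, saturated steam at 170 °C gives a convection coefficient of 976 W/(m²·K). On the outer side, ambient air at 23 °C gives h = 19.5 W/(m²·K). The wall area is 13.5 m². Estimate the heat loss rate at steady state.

Q ≈ 6880 W

Model the wall as resistances in series:
R_inner film = 1/(h_i·A) = 1/(976×13.5) = 7.59×10^-5 K/W
R_cast iron = L/(kA) = 0.0007/(58.6×13.5) = 8.848×10^-7 K/W
R_ceramic-fibre blanket = L/(kA) = 0.023/(0.0974×13.5) = 0.01749 K/W
R_stainless steel = L/(kA) = 0.0008/(16.2×13.5) = 3.658×10^-6 K/W
R_outer film = 1/(h_o·A) = 1/(19.5×13.5) = 0.003799 K/W
R_total = 0.02137 K/W
Q = ΔT / R_total = 147 / 0.02137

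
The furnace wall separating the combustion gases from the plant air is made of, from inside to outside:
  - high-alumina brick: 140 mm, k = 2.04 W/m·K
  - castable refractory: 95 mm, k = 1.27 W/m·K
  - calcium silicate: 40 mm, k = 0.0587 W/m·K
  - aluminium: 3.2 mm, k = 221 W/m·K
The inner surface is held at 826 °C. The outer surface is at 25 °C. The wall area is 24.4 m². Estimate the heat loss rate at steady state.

Using the resistance-network approach (series):
R_high-alumina brick = L/(kA) = 0.14/(2.04×24.4) = 0.002813 K/W
R_castable refractory = L/(kA) = 0.095/(1.27×24.4) = 0.003066 K/W
R_calcium silicate = L/(kA) = 0.04/(0.0587×24.4) = 0.02793 K/W
R_aluminium = L/(kA) = 0.0032/(221×24.4) = 5.934×10^-7 K/W
R_total = 0.03381 K/W
Q = ΔT / R_total = 801 / 0.03381

Q ≈ 23700 W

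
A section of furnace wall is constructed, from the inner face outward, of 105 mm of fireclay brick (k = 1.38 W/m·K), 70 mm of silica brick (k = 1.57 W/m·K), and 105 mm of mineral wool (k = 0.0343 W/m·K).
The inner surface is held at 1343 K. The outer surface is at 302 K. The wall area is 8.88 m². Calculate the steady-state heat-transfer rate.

Q ≈ 2910 W

Using the resistance-network approach (series):
R_fireclay brick = L/(kA) = 0.105/(1.38×8.88) = 0.008568 K/W
R_silica brick = L/(kA) = 0.07/(1.57×8.88) = 0.005021 K/W
R_mineral wool = L/(kA) = 0.105/(0.0343×8.88) = 0.3447 K/W
R_total = 0.3583 K/W
Q = ΔT / R_total = 1041 / 0.3583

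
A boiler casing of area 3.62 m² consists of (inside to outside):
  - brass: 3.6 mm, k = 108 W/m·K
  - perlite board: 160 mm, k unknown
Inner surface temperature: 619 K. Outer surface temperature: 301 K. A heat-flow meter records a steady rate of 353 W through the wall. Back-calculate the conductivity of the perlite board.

k ≈ 0.0491 W/(m·K)

Series thermal resistances:
R_brass = L/(kA) = 0.0036/(108×3.62) = 9.208×10^-6 K/W
Sum of known resistances R_other = 9.208×10^-6 K/W
Total R = ΔT/Q = 318/353 = 0.9008 K/W
R_perlite board = R_total − R_other = 0.9008 K/W
k = L/(R·A) = 0.16/(0.9008×3.62)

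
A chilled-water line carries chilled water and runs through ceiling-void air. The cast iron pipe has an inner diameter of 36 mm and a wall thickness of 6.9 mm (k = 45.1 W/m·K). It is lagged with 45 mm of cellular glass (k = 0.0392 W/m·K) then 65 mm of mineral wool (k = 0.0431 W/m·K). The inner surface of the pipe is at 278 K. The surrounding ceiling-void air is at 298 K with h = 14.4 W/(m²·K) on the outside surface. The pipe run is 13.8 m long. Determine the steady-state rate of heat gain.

Q ≈ 41.2 W

For a radial system each layer contributes R = ln(r_out/r_in)/(2πkL); films add R = 1/(hA).
R_cast iron pipe wall = ln(24.9/18)/(2π×45.1×13.8) = 8.298×10^-5 K/W
R_cellular glass = ln(69.9/24.9)/(2π×0.0392×13.8) = 0.3037 K/W
R_mineral wool = ln(134.9/69.9)/(2π×0.0431×13.8) = 0.1759 K/W
R_outer film = 1/(h_o·2πr_oL) = 1/(14.4×2π×0.1349×13.8) = 0.005937 K/W
R_total = 0.4856 K/W
Q = ΔT/R_total = 20/0.4856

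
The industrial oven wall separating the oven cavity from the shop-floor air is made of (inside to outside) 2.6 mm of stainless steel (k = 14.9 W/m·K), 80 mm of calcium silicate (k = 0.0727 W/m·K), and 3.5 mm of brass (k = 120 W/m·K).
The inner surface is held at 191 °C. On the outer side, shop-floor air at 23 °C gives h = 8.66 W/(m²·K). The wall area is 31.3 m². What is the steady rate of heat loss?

Q ≈ 4320 W

Using the resistance-network approach (series):
R_stainless steel = L/(kA) = 0.0026/(14.9×31.3) = 5.575×10^-6 K/W
R_calcium silicate = L/(kA) = 0.08/(0.0727×31.3) = 0.03516 K/W
R_brass = L/(kA) = 0.0035/(120×31.3) = 9.318×10^-7 K/W
R_outer film = 1/(h_o·A) = 1/(8.66×31.3) = 0.003689 K/W
R_total = 0.03885 K/W
Q = ΔT / R_total = 168 / 0.03885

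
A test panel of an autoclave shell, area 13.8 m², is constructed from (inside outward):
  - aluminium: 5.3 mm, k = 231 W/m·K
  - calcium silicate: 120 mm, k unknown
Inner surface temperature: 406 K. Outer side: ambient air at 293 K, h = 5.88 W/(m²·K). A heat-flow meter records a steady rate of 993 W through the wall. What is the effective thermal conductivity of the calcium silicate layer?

k ≈ 0.0857 W/(m·K)

Using the resistance-network approach (series):
R_aluminium = L/(kA) = 0.0053/(231×13.8) = 1.663×10^-6 K/W
R_outer film = 1/(h_o·A) = 1/(5.88×13.8) = 0.01232 K/W
Sum of known resistances R_other = 0.01233 K/W
Total R = ΔT/Q = 113/993 = 0.1138 K/W
R_calcium silicate = R_total − R_other = 0.1015 K/W
k = L/(R·A) = 0.12/(0.1015×13.8)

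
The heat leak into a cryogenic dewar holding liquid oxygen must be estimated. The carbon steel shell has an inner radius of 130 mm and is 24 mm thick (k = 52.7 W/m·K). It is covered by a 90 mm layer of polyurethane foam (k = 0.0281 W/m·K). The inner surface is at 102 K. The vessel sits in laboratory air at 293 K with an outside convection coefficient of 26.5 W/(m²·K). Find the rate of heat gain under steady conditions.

Each spherical layer contributes R = (1/r_i − 1/r_o)/(4πk):
R_carbon steel shell = (1/0.13 − 1/0.154)/(4π×52.7) = 0.00181 K/W
R_polyurethane foam = (1/0.154 − 1/0.244)/(4π×0.0281) = 6.783 K/W
R_outer film = 1/(h·4πr_o²) = 1/(26.5×4π×0.244²) = 0.05044 K/W
R_total = 6.835 K/W
Q = ΔT/R_total = 191/6.835

Q ≈ 27.9 W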